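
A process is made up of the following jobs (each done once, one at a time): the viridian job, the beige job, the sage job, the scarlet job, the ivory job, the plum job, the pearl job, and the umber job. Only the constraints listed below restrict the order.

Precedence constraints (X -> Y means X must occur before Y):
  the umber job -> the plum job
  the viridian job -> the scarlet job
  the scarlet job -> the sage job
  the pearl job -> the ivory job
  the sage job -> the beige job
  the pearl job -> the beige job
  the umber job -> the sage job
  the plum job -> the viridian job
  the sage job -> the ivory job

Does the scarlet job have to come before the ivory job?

Tracing the constraints gives a chain: the scarlet job → the sage job → the ivory job.
Hence the scarlet job necessarily comes before the ivory job.

Yes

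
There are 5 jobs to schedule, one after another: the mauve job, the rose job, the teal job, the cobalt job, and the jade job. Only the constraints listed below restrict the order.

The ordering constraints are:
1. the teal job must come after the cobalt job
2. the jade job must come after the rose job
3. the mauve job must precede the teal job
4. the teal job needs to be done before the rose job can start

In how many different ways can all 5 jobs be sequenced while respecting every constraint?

The jobs with no prerequisites are the mauve job, the cobalt job; any of them can be placed first.
Systematically extending each partial ordering one job at a time and counting, there are 2 complete orderings.

2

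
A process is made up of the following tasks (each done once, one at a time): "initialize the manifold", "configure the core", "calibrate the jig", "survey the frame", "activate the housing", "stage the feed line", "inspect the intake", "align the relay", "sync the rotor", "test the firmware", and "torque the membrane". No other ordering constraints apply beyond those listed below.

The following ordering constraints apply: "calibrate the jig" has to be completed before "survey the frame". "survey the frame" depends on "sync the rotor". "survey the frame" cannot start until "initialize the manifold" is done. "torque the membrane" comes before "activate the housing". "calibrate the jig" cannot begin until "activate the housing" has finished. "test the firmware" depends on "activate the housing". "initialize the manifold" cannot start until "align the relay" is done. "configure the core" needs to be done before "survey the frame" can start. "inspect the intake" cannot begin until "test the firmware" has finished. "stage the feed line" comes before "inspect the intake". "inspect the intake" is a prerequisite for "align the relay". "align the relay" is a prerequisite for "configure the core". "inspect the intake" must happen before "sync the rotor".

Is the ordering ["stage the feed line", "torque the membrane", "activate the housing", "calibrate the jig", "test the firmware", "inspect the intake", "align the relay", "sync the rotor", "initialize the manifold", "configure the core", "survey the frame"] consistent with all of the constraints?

Yes

Checking each listed constraint against this order: for instance, "calibrate the jig" is in position 4 and "survey the frame" in position 11, so that constraint holds — and the remaining constraints check out the same way.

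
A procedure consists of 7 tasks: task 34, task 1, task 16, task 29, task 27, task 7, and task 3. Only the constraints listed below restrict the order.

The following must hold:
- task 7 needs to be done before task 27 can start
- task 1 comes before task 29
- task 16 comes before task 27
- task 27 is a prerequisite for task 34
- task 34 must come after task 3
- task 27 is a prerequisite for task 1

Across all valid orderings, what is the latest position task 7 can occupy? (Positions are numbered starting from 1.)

Every task that must follow task 7 has to come after it. Tracing all chains starting from task 7, those tasks are: task 34, task 1, task 29, task 27 — 4 in total.
So at least 4 tasks follow task 7, putting task 7 no later than position 3. That position is achievable by scheduling everything else first.

3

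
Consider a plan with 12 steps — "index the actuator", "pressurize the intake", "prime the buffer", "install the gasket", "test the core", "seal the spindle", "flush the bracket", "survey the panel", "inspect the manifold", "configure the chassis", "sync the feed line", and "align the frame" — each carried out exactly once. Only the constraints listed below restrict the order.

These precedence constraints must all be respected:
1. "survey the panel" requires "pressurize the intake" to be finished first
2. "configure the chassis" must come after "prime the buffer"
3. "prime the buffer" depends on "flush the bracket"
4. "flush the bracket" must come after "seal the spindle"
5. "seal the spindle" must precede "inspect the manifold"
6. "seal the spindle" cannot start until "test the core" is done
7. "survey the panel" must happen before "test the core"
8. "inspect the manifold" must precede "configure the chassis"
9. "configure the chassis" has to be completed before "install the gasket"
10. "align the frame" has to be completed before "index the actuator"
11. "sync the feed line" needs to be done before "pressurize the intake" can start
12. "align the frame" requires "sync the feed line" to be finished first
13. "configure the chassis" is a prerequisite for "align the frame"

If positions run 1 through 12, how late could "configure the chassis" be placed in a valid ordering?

9

Every step that must follow "configure the chassis" has to come after it. Tracing all chains starting from "configure the chassis", those steps are: "index the actuator", "install the gasket", "align the frame" — 3 in total.
With 3 mandatory successors out of 12 steps total, the latest slot for "configure the chassis" is 12−3 = 9, and it's reachable by doing all non-successors before "configure the chassis".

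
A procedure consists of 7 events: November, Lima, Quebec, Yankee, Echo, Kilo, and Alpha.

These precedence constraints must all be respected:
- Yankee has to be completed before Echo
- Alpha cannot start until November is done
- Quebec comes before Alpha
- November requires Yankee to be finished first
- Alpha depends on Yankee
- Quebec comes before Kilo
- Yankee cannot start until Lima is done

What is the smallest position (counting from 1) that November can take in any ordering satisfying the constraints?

Working backwards through the constraints from November, its full set of required predecessors is Lima, Yankee — 2 of them.
So at minimum 2 events come before November, putting November no earlier than position 3. That position is achievable by scheduling exactly those predecessors first.

3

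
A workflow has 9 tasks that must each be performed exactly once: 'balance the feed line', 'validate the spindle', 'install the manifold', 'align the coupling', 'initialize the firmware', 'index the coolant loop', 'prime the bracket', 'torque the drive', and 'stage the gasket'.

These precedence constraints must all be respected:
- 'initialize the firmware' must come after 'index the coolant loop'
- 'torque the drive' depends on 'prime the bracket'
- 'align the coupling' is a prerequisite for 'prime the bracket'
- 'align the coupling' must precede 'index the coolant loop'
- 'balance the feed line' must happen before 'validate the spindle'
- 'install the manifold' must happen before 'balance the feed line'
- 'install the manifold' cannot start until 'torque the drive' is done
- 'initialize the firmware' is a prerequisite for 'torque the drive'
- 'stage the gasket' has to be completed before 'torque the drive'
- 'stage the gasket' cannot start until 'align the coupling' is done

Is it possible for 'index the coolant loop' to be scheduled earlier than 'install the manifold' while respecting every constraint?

Yes

Every valid ordering already has 'index the coolant loop' before 'install the manifold' (the constraints require it), so in particular at least one does.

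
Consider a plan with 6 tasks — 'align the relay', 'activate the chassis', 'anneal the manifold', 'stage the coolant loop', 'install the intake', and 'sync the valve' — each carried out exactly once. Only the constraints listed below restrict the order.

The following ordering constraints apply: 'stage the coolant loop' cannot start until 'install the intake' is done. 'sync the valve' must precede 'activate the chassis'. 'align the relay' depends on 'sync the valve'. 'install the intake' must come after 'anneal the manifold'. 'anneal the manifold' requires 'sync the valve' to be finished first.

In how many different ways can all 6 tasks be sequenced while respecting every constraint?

'sync the valve' is the only task with nothing required before it, so every ordering starts there.
Counting all ways to extend the partial order to a total order gives 20.

20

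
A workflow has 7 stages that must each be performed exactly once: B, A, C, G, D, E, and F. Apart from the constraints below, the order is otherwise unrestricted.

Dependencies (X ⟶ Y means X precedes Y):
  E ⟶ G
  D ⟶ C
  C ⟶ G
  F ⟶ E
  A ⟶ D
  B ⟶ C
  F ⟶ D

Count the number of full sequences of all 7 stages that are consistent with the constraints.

33

The stages with no prerequisites are B, A, F; any of them can be placed first.
Enumerating by repeatedly choosing an available stage (one whose prerequisites are all placed) gives 33 distinct complete orderings.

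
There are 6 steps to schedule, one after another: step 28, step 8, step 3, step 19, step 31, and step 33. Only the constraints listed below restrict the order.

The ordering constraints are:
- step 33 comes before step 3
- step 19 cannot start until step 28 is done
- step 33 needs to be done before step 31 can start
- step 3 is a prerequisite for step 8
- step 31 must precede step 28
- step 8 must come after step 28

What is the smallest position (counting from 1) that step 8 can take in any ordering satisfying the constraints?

5

The steps that are forced before step 8, directly or transitively, are step 28, step 3, step 31, step 33. That's 4 steps.
So at minimum 4 steps come before step 8, putting step 8 no earlier than position 5. That position is achievable by scheduling exactly those predecessors first.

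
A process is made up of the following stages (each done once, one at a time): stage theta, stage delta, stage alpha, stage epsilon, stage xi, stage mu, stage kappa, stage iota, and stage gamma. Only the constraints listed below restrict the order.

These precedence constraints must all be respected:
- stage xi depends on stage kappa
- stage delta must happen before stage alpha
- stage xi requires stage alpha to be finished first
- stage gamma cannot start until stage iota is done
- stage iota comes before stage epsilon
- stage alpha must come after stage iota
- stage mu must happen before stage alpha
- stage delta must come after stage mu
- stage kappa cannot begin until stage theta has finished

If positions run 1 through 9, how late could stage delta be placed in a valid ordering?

Every stage that must follow stage delta has to come after it. Tracing all chains starting from stage delta, those stages are: stage alpha, stage xi — 2 in total.
So at least 2 stages follow stage delta, putting stage delta no later than position 7. That position is achievable by scheduling everything else first.

7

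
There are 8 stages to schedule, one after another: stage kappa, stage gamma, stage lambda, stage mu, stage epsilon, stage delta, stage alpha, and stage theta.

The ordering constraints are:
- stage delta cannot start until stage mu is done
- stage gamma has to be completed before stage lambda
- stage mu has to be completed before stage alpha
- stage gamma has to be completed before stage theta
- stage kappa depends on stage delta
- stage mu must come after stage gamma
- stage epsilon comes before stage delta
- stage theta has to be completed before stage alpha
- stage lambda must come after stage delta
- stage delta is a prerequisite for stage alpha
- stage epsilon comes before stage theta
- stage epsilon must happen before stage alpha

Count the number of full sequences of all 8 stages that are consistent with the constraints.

The stages with no prerequisites are stage gamma, stage epsilon; any of them can be placed first.
Systematically extending each partial ordering one stage at a time and counting, there are 66 complete orderings.

66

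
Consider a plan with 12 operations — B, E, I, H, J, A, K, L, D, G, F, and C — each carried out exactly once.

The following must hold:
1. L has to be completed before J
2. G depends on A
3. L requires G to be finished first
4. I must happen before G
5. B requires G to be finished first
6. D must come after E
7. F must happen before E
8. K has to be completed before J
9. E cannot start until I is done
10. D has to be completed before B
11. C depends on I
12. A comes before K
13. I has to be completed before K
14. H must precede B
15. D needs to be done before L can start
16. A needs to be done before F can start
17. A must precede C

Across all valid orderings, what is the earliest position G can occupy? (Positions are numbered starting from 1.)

The operations that are forced before G, directly or transitively, are I, A. That's 2 operations.
With 2 mandatory predecessors, the earliest G can sit is position 2+1 = 3, and placing just those 2 first achieves it.

3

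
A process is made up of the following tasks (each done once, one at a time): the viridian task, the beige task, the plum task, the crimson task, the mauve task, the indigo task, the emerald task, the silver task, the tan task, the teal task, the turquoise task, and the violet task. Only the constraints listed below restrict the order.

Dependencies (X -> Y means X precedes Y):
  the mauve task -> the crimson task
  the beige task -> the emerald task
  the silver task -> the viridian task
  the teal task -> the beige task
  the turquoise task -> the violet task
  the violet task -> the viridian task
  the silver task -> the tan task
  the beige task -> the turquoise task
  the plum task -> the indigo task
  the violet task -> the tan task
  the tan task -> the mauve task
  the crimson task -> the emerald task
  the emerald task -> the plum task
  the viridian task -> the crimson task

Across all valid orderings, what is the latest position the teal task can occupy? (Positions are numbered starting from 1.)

2

Following every chain forward from the teal task, the tasks that must come later are the viridian task, the beige task, the plum task, the crimson task, the mauve task, the indigo task, the emerald task, the tan task, the turquoise task, the violet task — 10 of them.
With 10 mandatory successors out of 12 tasks total, the latest slot for the teal task is 12−10 = 2, and it's reachable by doing all non-successors before the teal task.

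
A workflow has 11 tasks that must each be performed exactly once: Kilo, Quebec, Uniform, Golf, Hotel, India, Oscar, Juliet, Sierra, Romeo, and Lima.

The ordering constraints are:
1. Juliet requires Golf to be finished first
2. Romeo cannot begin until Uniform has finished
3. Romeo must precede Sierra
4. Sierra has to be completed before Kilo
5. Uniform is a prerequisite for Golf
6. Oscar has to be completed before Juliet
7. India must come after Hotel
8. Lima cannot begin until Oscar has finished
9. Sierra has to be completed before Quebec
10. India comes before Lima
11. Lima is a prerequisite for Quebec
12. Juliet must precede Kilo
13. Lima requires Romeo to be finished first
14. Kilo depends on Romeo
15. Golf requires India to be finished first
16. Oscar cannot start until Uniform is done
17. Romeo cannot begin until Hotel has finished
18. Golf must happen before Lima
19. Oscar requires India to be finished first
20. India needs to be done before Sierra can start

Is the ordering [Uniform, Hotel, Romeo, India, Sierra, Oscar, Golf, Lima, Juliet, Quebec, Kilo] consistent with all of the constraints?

Going through the constraints one by one, each required predecessor appears earlier in the sequence than its dependent — e.g. Romeo (position 3) is before Kilo (position 11), as required.

Yes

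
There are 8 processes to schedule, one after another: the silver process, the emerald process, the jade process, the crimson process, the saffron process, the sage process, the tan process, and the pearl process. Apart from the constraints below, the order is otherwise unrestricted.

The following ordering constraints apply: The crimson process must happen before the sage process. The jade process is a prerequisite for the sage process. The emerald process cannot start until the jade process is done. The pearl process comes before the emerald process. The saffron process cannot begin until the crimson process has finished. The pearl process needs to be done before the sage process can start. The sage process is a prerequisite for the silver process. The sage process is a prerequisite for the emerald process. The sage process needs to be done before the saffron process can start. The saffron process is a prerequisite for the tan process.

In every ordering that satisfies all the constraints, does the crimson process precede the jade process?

Nothing in the constraints links the crimson process and the jade process; they are unordered relative to each other.
There exist valid orderings with the jade process before the crimson process, so the crimson process is not required to come first.

No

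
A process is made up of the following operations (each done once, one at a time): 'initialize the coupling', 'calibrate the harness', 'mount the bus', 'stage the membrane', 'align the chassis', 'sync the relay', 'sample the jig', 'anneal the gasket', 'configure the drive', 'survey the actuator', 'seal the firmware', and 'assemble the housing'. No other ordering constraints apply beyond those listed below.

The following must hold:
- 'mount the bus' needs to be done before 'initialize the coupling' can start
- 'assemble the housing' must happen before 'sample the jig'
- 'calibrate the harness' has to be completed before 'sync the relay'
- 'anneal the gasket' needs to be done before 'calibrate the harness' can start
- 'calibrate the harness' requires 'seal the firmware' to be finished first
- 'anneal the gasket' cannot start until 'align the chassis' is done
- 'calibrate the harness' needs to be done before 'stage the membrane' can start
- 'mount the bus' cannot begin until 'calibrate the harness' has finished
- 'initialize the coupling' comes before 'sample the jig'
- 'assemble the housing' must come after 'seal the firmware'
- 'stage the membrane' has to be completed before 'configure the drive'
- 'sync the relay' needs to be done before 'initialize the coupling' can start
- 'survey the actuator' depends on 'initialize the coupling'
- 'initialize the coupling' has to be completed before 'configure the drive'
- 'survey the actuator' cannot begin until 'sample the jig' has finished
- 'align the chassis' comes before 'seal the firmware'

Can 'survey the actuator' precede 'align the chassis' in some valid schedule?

No

Following 'align the chassis' → 'seal the firmware' → 'assemble the housing' → 'sample the jig' → 'survey the actuator', 'align the chassis' must precede 'survey the actuator' in every valid ordering.
Hence 'survey the actuator' can never be scheduled before 'align the chassis'.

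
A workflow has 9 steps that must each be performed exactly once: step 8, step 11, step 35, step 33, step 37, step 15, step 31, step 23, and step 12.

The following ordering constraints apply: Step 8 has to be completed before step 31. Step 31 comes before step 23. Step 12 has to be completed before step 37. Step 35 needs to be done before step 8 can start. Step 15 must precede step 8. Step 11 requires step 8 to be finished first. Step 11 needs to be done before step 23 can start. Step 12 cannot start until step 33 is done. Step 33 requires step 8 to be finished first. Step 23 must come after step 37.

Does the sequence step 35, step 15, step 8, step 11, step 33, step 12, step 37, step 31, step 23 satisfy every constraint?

Yes

Every stated constraint is respected: step 11 sits at position 4, ahead of step 23 at position 9, and each of the other listed pairs likewise has the predecessor earlier in the sequence.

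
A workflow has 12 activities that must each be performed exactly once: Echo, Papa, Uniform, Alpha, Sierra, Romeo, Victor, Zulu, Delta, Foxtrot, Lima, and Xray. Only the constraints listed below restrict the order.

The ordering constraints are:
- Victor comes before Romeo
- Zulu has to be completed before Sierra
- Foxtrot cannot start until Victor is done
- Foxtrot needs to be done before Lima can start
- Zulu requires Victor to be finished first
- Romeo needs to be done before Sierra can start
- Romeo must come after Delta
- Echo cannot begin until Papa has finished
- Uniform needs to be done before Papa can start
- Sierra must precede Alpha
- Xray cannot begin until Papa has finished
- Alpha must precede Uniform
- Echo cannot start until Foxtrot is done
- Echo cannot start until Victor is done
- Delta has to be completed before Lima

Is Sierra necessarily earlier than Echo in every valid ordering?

Tracing the constraints gives a chain: Sierra → Alpha → Uniform → Papa → Echo.
That forces Sierra before Echo in every valid schedule.

Yes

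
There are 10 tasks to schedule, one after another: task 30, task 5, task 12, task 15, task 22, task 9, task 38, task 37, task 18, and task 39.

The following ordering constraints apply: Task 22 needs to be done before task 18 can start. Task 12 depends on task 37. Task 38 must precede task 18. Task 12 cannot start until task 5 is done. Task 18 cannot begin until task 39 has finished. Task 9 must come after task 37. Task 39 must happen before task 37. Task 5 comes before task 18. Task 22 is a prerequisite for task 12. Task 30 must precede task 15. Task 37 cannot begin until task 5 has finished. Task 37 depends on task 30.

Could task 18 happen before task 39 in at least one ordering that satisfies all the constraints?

There is a dependency chain task 39 → task 18, so task 18 always comes after task 39.
Hence task 18 can never be scheduled before task 39.

No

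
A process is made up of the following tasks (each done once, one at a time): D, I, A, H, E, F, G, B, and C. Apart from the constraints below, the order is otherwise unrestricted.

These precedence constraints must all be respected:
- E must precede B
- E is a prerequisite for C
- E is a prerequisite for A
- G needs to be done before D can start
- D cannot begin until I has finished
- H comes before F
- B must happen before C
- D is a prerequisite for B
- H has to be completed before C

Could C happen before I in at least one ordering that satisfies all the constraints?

The constraints give a chain I → D → B → C, which forces I before C.
Hence C can never be scheduled before I.

No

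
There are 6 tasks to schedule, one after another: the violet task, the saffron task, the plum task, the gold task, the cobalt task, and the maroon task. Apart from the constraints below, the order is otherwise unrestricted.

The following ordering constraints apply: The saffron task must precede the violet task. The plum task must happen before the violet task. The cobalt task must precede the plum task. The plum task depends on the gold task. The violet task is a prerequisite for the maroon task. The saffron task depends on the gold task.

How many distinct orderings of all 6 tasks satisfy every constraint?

2 tasks have no prerequisites (the gold task, the cobalt task), so any of them could come first.
Counting all ways to extend the partial order to a total order gives 5.

5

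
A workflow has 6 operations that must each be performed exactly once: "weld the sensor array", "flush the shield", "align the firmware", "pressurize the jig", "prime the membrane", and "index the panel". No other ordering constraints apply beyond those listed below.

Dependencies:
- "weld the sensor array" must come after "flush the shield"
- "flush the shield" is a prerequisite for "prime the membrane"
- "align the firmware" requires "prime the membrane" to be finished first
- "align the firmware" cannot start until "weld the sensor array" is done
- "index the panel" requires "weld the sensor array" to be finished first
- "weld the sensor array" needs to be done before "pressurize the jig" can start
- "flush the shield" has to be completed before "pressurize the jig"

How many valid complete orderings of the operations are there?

"flush the shield" is the only operation with nothing required before it, so every ordering starts there.
Enumerating by repeatedly choosing an available operation (one whose prerequisites are all placed) gives 18 distinct complete orderings.

18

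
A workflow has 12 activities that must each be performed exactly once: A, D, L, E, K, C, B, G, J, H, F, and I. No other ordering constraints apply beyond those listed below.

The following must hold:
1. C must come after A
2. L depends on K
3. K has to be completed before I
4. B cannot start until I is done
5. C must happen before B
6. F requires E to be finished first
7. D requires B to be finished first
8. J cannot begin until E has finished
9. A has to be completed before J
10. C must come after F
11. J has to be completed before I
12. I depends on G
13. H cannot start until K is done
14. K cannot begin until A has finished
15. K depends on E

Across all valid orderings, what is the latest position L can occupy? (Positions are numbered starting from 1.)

No constraint forces any activity after L, so it can be placed last, in position 12.

12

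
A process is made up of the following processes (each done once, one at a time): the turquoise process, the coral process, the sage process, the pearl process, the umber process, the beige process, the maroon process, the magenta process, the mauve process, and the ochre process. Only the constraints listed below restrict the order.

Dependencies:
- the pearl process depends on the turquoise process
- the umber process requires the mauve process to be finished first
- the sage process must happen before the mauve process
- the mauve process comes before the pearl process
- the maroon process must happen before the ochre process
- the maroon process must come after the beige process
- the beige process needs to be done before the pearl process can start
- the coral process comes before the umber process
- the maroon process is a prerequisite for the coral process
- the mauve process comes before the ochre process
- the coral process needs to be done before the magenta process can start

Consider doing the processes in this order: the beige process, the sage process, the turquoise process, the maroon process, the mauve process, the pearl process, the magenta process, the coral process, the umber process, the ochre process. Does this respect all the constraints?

Here the coral process comes after the magenta process.
But one of the constraints requires the coral process before the magenta process, so this ordering violates it.

No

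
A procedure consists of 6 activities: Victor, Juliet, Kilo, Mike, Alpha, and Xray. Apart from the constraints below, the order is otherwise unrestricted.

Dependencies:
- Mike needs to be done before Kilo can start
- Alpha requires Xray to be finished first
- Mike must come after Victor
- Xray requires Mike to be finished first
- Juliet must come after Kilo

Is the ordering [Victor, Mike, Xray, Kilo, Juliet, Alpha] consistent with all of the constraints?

Checking each listed constraint against this order: for instance, Xray is in position 3 and Alpha in position 6, so that constraint holds — and the remaining constraints check out the same way.

Yes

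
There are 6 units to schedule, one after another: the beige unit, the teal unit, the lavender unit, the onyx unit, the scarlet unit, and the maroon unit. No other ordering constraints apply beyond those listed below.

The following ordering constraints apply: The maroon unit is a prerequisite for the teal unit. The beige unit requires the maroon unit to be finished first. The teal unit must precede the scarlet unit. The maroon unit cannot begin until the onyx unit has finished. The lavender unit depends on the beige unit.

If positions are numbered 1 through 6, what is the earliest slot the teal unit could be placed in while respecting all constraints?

3

Every unit that must precede the teal unit has to come before it. Tracing all chains that end at the teal unit, those units are: the onyx unit, the maroon unit — 2 in total.
With 2 mandatory predecessors, the earliest the teal unit can sit is position 2+1 = 3, and placing just those 2 first achieves it.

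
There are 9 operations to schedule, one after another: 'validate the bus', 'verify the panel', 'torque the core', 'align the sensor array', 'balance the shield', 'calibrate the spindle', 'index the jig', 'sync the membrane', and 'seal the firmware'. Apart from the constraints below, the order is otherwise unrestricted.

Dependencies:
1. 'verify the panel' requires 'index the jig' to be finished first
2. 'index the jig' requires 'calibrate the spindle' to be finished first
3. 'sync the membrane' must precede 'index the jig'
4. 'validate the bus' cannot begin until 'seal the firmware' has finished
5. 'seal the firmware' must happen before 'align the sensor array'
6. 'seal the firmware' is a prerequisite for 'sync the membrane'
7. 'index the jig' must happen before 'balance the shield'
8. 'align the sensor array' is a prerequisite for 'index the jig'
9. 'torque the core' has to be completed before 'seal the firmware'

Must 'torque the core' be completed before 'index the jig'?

Following the dependencies: 'torque the core' → 'seal the firmware' → 'align the sensor array' → 'index the jig'.
That forces 'torque the core' before 'index the jig' in every valid schedule.

Yes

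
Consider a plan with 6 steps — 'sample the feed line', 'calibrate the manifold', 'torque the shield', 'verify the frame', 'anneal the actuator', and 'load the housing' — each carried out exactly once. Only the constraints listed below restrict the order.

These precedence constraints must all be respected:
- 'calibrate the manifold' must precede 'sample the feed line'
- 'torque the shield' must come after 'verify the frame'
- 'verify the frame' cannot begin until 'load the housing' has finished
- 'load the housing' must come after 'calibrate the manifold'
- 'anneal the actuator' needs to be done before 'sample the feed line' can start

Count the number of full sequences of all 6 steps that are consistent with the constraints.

14

The steps with no prerequisites are 'calibrate the manifold', 'anneal the actuator'; any of them can be placed first.
Counting all ways to extend the partial order to a total order gives 14.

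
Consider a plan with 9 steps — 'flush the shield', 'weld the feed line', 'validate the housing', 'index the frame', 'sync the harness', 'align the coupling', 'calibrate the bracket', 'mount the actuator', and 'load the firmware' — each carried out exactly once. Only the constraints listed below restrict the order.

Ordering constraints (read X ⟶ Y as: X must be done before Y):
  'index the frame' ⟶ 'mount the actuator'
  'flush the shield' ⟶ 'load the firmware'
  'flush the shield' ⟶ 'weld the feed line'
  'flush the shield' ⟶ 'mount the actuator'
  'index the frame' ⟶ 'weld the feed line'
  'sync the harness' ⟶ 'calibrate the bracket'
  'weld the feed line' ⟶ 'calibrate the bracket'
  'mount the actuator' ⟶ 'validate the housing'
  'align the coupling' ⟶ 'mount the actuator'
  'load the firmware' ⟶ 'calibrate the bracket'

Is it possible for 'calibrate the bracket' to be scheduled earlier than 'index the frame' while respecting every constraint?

The constraints give a chain 'index the frame' → 'weld the feed line' → 'calibrate the bracket', which forces 'index the frame' before 'calibrate the bracket'.
So no valid ordering can have 'calibrate the bracket' before 'index the frame'.

No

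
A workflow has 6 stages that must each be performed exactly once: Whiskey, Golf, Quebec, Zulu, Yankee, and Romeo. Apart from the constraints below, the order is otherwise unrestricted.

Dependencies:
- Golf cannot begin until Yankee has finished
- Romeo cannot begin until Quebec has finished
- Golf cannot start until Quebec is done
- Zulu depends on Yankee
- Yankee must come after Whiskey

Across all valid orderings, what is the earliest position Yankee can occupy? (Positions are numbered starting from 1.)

Working backwards through the constraints from Yankee, its only required predecessor is Whiskey.
With 1 mandatory predecessor, the earliest Yankee can sit is position 1+1 = 2, and placing just that one first achieves it.

2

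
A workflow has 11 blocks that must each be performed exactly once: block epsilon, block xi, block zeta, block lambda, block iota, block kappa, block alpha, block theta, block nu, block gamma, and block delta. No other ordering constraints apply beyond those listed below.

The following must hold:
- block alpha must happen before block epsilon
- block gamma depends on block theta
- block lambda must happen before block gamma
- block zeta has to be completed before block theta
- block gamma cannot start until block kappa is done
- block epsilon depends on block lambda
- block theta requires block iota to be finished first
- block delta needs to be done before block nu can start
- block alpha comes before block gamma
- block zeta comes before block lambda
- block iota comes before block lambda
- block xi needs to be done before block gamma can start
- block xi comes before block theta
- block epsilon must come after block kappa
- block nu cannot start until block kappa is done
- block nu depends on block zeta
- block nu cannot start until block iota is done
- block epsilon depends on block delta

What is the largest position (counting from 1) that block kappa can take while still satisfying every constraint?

The blocks that are forced after block kappa, directly or by a chain of constraints, are block epsilon, block nu, block gamma. That's 3 blocks.
So at least 3 blocks follow block kappa, putting block kappa no later than position 8. That position is achievable by scheduling everything else first.

8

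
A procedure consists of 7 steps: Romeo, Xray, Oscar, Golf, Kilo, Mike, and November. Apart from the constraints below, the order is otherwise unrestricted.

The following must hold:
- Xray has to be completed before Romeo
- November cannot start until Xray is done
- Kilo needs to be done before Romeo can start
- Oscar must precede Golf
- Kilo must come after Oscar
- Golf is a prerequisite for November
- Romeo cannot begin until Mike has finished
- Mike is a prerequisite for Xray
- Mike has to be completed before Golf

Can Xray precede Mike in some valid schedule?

No

There is a dependency chain Mike → Xray, so Xray always comes after Mike.
So no valid ordering can have Xray before Mike.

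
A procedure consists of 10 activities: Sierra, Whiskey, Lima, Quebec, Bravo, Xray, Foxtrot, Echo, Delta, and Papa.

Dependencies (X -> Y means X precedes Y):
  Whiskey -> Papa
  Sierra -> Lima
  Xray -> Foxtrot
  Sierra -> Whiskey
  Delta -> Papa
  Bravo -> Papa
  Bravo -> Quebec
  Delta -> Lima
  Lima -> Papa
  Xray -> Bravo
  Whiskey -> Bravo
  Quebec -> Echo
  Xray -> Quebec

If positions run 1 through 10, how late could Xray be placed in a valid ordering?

Every activity that must follow Xray has to come after it. Tracing all chains starting from Xray, those activities are: Quebec, Bravo, Foxtrot, Echo, Papa — 5 in total.
With 5 mandatory successors out of 10 activities total, the latest slot for Xray is 10−5 = 5, and it's reachable by doing all non-successors before Xray.

5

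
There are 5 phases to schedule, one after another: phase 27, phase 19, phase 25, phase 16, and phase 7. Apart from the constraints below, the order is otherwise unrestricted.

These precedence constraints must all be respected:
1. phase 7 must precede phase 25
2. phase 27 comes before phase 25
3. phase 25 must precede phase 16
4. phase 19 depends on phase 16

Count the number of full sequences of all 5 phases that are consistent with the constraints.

2 phases have no prerequisites (phase 27, phase 7), so any of them could come first.
Systematically extending each partial ordering one phase at a time and counting, there are 2 complete orderings.

2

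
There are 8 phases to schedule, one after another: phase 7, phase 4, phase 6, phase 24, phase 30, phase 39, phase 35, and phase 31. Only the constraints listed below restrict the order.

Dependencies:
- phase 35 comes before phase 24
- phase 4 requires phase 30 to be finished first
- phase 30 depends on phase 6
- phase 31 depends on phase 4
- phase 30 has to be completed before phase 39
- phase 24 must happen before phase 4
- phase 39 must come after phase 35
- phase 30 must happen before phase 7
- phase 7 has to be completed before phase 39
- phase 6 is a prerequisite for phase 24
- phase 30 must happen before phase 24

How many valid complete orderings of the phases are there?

34

2 phases have no prerequisites (phase 6, phase 35), so any of them could come first.
Systematically extending each partial ordering one phase at a time and counting, there are 34 complete orderings.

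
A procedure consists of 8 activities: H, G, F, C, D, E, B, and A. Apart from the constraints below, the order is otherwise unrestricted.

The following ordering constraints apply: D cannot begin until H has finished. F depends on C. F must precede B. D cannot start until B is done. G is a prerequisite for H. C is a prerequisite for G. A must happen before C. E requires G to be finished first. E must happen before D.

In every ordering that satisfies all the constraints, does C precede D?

Yes

Chaining the stated constraints: C → G → H → D.
So C must precede D in any valid ordering.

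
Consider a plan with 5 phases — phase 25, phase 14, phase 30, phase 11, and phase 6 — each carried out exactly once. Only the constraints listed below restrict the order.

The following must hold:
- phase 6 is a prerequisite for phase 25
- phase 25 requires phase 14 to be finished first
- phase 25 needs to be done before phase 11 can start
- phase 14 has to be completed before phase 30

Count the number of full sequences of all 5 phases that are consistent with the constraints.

7

2 phases have no prerequisites (phase 14, phase 6), so any of them could come first.
Counting all ways to extend the partial order to a total order gives 7.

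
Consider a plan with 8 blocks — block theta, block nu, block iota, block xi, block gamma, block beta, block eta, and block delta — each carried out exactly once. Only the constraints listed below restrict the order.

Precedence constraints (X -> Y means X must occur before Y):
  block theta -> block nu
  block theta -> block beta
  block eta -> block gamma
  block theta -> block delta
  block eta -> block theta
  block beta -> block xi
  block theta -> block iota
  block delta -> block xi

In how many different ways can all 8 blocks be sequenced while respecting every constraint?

Block eta is the only block with nothing required before it, so every ordering starts there.
Counting all ways to extend the partial order to a total order gives 280.

280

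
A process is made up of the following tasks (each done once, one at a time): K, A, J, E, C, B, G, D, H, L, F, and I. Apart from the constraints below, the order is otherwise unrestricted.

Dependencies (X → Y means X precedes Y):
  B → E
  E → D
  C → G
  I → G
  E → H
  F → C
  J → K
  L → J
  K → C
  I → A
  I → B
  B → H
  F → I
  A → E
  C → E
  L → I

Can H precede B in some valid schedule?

The constraints give a chain B → H, which forces B before H.
Hence H can never be scheduled before B.

No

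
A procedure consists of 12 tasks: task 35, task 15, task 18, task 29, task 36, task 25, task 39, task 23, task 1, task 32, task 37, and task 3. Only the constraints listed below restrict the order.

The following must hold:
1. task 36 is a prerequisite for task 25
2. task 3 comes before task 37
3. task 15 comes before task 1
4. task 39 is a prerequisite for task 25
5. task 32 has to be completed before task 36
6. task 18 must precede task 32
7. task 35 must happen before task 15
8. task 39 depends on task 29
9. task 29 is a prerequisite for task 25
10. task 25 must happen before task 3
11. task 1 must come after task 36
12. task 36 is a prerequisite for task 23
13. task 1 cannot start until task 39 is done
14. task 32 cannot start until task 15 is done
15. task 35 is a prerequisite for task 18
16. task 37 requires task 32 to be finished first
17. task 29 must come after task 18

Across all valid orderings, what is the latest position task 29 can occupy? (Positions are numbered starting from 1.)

7

Every task that must follow task 29 has to come after it. Tracing all chains starting from task 29, those tasks are: task 25, task 39, task 1, task 37, task 3 — 5 in total.
With 5 mandatory successors out of 12 tasks total, the latest slot for task 29 is 12−5 = 7, and it's reachable by doing all non-successors before task 29.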